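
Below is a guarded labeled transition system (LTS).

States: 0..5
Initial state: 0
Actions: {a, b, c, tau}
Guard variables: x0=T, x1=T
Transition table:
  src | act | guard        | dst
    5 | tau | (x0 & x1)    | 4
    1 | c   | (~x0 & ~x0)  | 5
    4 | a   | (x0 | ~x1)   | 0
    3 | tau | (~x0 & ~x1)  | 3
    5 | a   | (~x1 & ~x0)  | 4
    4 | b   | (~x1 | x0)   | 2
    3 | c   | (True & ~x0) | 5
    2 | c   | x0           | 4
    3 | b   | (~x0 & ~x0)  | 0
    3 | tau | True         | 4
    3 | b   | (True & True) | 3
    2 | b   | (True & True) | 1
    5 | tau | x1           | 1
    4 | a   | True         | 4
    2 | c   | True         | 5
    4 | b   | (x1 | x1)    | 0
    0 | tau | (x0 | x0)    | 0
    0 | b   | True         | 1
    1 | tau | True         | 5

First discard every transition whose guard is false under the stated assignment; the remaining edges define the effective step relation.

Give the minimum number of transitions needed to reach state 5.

BFS to 5:
  depth 0: {0}
  depth 1: {1}
  depth 2: {5}
first hit 5 at d=2 via b·tau

Answer: 2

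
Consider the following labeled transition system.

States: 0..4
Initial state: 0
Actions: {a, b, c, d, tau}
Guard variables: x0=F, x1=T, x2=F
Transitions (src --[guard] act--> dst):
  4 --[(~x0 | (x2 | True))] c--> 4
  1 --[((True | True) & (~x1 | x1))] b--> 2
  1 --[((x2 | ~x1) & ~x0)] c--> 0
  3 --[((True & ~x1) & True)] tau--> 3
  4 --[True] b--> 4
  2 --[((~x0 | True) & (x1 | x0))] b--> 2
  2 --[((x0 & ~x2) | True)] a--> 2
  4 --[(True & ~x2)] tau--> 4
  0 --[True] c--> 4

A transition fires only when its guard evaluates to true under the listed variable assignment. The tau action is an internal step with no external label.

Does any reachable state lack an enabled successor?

Reach set: {0,4}
  0: c→4  [1 exit(s)]
  4: b→4  c→4  tau→4  [3 exit(s)]

Answer: DEADLOCK-FREE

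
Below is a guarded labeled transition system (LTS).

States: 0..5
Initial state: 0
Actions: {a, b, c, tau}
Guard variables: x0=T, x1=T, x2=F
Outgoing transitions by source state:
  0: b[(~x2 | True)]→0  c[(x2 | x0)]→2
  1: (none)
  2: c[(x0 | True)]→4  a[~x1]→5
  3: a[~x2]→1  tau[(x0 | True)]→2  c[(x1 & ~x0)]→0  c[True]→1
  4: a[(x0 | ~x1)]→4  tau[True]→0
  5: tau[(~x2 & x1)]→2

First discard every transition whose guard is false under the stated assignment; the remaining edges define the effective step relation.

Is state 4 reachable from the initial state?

Answer: REACHABLE

Analysis:
Guard filter leaves 9 enabled edge(s).
Layer 0: {0}
Layer 1: {2}  cumulative {0,2}
Layer 2: {4}  cumulative {0,2,4}
Reachable = {0,2,4}
witness 4: c·c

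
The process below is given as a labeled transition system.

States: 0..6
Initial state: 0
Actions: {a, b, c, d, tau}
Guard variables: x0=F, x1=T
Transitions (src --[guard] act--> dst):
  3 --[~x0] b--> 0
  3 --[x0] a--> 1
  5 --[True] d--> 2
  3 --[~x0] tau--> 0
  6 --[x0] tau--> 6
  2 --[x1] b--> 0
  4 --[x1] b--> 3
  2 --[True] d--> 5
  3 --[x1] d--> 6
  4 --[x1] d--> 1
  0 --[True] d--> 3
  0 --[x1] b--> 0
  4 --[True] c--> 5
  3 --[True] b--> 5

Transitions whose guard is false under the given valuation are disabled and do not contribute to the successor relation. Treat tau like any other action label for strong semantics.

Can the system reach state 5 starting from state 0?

Answer: REACHABLE

Trace:
After dropping false guards: 12 live edges.
depth 0: {0}
depth 1: {3}  cumulative {0,3}
depth 2: {5,6}  cumulative {0,3,5,6}
depth 3: {2}  cumulative {0,2,3,5,6}
R = {0,2,3,5,6}
Path to 5: d·b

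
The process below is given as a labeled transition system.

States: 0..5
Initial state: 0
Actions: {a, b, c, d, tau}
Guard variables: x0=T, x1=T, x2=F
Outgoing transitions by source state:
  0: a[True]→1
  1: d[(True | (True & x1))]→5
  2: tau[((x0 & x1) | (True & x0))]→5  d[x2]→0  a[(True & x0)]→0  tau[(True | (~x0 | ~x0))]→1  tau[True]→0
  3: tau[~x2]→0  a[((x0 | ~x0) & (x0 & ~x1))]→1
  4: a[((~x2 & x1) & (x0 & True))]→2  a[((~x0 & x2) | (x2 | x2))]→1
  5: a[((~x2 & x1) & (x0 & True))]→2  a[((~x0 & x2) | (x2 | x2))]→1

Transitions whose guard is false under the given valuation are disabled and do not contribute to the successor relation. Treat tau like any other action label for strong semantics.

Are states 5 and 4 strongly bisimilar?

Bisimulation quotient by refinement:
  P[0] = {{0,1,2,3,4,5}}
  P[1] = {{0,4,5},{1},{2},{3}}
  P[2] = {{0},{1},{2},{3},{4,5}}
5 equivalence class(es) (converged in 3)
5∈{4,5}, 4∈{4,5}

Answer: BISIMILAR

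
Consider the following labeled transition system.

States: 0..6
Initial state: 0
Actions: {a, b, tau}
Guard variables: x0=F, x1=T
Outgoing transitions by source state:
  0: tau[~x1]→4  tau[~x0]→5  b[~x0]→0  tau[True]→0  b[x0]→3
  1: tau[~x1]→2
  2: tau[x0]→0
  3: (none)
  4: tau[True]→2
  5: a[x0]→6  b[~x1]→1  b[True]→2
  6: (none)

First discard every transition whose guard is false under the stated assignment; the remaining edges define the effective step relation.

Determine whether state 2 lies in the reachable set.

After dropping false guards: 5 live edges.
depth 0: {0}
depth 1: {5}  cumulative {0,5}
depth 2: {2}  cumulative {0,2,5}
R = {0,2,5}
witness 2: tau·b

Answer: REACHABLE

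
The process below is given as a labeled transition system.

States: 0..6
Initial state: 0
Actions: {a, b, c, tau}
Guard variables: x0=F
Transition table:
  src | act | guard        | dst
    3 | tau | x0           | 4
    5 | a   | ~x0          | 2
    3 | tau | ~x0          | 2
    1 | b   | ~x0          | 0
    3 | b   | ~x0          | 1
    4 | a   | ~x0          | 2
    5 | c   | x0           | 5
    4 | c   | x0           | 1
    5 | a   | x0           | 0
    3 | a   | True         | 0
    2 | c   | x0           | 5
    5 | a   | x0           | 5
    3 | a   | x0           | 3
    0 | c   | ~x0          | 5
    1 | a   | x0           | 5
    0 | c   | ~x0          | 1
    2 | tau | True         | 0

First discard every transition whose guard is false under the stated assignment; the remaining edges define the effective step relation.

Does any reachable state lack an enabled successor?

Answer: DEADLOCK-FREE

Trace:
R = {0,1,2,5}
  0: c→1  c→5  [2 out]
  1: b→0  [1 out]
  2: tau→0  [1 out]
  5: a→2  [1 out]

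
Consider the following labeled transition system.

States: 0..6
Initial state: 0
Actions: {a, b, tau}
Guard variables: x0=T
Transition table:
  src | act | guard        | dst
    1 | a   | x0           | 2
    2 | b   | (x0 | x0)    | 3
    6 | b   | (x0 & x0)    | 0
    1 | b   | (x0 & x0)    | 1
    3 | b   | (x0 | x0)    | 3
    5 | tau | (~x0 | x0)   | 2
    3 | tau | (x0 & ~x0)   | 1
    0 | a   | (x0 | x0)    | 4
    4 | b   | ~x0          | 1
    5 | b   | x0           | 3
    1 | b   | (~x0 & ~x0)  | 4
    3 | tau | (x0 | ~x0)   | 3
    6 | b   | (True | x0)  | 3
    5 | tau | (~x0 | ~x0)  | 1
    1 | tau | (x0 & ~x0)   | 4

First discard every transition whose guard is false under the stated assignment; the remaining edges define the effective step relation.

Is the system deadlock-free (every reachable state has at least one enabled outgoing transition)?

R = {0,4}
  0: a→4  [1 out]
  4: ∅  [no exit]
witness 4: a

Answer: DEADLOCK at state 4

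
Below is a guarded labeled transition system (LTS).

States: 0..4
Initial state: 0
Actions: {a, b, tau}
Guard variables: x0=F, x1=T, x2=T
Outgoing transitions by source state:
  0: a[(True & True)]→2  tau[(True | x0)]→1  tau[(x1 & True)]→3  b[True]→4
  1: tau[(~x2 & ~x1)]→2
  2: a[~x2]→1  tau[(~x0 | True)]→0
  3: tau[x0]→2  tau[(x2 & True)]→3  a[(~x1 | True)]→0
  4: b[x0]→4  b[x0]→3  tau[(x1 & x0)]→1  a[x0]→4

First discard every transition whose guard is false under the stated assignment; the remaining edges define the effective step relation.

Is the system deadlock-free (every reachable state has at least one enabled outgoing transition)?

Reachable = {0,1,2,3,4}
  0: a→2  b→4  tau→1  tau→3  [deg 4]
  1: ∅  [deadlock]
  2: tau→0  [deg 1]
  3: a→0  tau→3  [deg 2]
  4: ∅  [deadlock]
Path to 1: tau

Answer: DEADLOCK at state 1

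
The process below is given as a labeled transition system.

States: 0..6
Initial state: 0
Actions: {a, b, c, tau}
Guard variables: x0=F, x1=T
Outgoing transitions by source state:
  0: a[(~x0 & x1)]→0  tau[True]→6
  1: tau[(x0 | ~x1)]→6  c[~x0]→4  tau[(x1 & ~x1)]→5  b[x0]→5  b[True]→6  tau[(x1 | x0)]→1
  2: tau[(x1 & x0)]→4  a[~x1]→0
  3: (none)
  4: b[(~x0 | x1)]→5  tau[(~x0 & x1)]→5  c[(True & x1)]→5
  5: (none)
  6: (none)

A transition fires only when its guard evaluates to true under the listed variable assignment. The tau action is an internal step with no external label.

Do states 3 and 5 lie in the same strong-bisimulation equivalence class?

Compute ~ classes (split until stable):
  P[0] = {{0,1,2,3,4,5,6}}
  P[1] = {{0},{1,4},{2,3,5,6}}
  P[2] = {{0},{1},{2,3,5,6},{4}}
4 equivalence class(es) (converged in 3)
3∈{2,3,5,6}, 5∈{2,3,5,6}

Answer: BISIMILAR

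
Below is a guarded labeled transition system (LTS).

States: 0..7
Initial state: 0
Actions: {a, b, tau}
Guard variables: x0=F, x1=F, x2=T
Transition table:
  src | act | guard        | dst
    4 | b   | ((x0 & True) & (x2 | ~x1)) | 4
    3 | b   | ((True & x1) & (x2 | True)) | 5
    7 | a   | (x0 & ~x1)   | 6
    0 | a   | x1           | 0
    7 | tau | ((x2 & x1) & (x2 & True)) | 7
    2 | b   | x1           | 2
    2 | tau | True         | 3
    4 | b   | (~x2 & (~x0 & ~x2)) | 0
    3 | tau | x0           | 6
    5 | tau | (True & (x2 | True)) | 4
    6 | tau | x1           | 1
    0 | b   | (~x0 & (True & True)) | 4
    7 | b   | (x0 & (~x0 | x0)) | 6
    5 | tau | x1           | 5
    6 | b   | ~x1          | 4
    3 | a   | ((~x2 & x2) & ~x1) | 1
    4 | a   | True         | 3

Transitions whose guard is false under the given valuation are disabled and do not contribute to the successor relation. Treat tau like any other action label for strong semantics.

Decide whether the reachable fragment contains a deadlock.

Answer: DEADLOCK at state 3

Trace:
R = {0,3,4}
  0: b→4  [1 out]
  3: ∅  [no exit]
  4: a→3  [1 out]
trace reaching 3: b·a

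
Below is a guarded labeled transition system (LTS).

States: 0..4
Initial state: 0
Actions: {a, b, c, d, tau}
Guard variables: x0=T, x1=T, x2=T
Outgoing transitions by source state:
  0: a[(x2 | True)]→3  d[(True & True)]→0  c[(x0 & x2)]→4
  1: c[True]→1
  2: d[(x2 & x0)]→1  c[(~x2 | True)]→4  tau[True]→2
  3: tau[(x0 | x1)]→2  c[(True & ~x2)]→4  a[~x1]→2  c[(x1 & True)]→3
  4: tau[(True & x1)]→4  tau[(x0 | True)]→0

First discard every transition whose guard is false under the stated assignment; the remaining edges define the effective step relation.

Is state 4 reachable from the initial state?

Answer: REACHABLE

Analysis:
After dropping false guards: 11 live edges.
L0 = {0}
L1 = {3,4}  now seen {0,3,4}
L2 = {2}  now seen {0,2,3,4}
L3 = {1}  now seen {0,1,2,3,4}
R = {0,1,2,3,4}
Path to 4: c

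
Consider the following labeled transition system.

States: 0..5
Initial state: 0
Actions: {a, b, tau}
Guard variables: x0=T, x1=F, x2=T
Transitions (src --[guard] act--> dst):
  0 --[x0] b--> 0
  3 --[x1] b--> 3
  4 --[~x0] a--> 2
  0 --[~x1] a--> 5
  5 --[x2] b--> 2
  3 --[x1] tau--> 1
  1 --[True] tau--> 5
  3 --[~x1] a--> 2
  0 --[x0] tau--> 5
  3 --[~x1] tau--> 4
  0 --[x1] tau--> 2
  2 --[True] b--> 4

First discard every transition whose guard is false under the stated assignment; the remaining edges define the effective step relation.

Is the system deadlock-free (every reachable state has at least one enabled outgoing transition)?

Answer: DEADLOCK at state 4

Trace:
R = {0,2,4,5}
  0: a→5  b→0  tau→5  [3 out]
  2: b→4  [1 out]
  4: ∅  [STUCK]
  5: b→2  [1 out]
witness 4: a·b·b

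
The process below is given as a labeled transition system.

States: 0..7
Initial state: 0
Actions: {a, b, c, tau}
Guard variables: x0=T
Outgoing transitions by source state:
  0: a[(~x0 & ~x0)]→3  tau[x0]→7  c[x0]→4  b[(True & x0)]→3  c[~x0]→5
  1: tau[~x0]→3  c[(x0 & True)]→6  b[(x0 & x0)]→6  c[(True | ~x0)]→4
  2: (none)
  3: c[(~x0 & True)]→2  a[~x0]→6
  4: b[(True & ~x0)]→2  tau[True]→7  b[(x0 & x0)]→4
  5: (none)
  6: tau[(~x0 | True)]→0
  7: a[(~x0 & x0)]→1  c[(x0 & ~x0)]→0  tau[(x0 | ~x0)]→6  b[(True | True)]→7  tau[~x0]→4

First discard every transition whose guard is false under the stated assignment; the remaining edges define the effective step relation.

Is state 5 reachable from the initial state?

Answer: UNREACHABLE

Working:
After dropping false guards: 11 live edges.
L0 = {0}
L1 = {3,4,7}  cumulative {0,3,4,7}
L2 = {6}  cumulative {0,3,4,6,7}
Reach set: {0,3,4,6,7}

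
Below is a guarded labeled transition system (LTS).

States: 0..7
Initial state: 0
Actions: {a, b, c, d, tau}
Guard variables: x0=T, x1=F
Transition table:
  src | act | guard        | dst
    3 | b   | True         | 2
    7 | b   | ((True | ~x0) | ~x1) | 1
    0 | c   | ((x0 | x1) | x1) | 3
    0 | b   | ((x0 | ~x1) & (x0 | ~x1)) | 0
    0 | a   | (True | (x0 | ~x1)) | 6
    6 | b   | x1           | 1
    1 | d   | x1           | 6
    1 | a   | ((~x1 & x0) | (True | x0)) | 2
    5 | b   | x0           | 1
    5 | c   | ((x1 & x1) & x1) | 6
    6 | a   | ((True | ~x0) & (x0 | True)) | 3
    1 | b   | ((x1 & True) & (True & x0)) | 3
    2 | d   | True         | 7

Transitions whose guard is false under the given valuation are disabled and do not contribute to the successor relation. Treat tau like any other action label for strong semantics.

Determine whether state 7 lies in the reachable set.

Answer: REACHABLE

Analysis:
9 transition(s) survive guard evaluation.
L0 = {0}
L1 = {3,6}  total {0,3,6}
L2 = {2}  total {0,2,3,6}
L3 = {7}  total {0,2,3,6,7}
L4 = {1}  total {0,1,2,3,6,7}
Reachable = {0,1,2,3,6,7}
Path to 7: c·b·d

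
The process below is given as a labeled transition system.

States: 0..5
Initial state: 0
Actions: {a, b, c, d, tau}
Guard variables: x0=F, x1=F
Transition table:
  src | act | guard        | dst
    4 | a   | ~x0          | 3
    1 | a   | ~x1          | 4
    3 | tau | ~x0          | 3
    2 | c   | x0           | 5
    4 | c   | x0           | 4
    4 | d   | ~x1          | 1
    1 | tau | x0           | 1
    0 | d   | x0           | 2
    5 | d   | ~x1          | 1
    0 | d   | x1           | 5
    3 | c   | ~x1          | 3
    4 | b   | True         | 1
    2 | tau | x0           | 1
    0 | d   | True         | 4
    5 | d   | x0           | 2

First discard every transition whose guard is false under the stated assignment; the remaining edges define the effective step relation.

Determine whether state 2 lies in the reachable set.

Answer: UNREACHABLE

Trace:
8 transition(s) survive guard evaluation.
Layer 0: {0}
Layer 1: {4}  cumulative {0,4}
Layer 2: {1,3}  cumulative {0,1,3,4}
Reachable = {0,1,3,4}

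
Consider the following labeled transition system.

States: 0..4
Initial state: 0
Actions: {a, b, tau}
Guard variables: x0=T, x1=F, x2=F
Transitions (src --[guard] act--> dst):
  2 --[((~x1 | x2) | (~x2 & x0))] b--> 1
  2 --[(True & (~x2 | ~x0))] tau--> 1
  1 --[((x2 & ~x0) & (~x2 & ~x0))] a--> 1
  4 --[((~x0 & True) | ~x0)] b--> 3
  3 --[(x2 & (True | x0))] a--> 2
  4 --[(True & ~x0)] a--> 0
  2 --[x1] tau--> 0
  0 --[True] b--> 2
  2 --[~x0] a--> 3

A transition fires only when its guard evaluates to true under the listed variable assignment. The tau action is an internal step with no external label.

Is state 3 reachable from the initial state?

After dropping false guards: 3 live edges.
depth 0: {0}
depth 1: {2}  total {0,2}
depth 2: {1}  total {0,1,2}
R = {0,1,2}

Answer: UNREACHABLE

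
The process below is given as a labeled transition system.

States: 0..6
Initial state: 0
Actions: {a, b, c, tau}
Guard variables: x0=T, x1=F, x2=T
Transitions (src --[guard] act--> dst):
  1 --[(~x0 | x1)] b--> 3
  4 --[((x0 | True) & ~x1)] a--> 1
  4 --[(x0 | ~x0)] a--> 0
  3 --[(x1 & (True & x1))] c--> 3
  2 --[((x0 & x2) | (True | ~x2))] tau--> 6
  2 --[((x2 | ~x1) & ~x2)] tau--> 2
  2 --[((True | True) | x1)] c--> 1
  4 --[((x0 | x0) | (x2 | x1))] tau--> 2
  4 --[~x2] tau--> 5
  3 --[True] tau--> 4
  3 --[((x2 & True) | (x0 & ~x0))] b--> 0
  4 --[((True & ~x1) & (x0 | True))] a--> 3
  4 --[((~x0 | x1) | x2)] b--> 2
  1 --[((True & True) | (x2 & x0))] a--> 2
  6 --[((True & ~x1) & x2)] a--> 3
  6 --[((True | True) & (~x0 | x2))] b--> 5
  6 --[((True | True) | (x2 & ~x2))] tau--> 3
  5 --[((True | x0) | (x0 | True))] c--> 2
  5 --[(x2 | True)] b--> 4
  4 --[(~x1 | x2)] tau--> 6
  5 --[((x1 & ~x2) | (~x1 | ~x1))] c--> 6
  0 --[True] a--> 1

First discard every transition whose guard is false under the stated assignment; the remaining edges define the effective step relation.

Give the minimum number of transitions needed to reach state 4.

Answer: 5

Analysis:
Layered search for 4:
  Layer 0: {0}
  Layer 1: {1}
  Layer 2: {2}
  Layer 3: {6}
  Layer 4: {3,5}
  Layer 5: {4}
first hit 4 at d=5 via a·a·tau·a·tau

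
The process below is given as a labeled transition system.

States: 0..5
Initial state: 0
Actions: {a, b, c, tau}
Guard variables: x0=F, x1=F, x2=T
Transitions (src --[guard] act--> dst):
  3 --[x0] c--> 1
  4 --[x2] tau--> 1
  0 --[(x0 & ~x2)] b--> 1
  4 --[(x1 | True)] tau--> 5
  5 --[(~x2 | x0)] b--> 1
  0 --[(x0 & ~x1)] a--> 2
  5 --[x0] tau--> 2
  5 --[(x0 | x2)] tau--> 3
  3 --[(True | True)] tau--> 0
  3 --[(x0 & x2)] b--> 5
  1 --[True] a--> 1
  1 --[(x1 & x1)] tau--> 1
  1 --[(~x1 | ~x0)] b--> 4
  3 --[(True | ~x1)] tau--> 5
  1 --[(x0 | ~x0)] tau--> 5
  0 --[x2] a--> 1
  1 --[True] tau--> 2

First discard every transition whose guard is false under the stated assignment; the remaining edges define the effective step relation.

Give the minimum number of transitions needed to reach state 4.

Answer: 2

Trace:
Breadth-first toward 4:
  L0 = {0}
  L1 = {1}
  L2 = {2,4,5}
4 enters at depth 2; path a·b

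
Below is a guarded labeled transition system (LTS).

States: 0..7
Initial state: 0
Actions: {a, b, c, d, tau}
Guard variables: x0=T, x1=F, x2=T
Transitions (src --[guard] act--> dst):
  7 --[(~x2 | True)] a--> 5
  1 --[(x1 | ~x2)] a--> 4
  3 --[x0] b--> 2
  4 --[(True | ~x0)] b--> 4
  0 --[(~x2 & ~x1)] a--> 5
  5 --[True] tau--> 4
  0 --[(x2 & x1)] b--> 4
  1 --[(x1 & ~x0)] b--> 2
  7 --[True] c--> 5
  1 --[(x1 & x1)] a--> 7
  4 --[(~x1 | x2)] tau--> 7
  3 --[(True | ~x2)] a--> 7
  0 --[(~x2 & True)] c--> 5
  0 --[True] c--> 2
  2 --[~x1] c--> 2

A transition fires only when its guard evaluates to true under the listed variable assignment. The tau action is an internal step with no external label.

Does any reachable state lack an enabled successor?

Reach set: {0,2}
  0: c→2  [1 exit(s)]
  2: c→2  [1 exit(s)]

Answer: DEADLOCK-FREE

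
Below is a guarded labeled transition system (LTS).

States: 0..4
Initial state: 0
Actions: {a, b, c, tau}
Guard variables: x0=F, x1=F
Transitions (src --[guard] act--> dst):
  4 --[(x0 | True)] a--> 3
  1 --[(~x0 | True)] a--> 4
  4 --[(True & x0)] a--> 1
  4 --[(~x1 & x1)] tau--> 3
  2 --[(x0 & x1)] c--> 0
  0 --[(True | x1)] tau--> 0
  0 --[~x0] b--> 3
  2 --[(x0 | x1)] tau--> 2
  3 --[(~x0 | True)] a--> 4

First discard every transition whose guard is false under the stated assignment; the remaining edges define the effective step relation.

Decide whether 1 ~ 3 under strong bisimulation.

Bisimulation quotient by refinement:
  π0 = {{0,1,2,3,4}}
  π1 = {{0},{1,3,4},{2}}
Fixed point at round 2; 3 class(es).
1∈{1,3,4}, 3∈{1,3,4}

Answer: BISIMILAR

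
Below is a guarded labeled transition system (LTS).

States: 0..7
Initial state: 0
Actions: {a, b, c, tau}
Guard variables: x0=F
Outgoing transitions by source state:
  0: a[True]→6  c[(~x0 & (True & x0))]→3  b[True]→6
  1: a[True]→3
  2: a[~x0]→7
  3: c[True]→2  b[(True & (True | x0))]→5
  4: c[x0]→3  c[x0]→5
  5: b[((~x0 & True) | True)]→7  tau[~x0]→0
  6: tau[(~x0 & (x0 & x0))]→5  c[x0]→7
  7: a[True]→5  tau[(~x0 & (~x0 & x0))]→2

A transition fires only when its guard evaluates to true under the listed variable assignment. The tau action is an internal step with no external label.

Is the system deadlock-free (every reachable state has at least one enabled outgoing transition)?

Answer: DEADLOCK at state 6

Trace:
Reachable = {0,6}
  0: a→6  b→6  [2 exit(s)]
  6: ∅  [no exit]
Path to 6: a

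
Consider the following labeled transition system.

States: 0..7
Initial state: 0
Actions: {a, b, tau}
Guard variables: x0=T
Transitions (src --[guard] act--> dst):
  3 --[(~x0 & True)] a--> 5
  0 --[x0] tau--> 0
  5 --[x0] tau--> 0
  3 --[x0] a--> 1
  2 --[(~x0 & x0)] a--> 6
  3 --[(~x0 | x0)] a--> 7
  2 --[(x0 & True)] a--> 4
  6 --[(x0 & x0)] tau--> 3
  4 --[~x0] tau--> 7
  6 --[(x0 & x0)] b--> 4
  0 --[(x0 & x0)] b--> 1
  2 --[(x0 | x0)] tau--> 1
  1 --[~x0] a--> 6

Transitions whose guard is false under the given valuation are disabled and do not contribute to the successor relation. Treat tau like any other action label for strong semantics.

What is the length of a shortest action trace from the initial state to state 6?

Breadth-first toward 6:
  depth 0: {0}
  depth 1: {1}
6 never appears.

Answer: UNREACHABLE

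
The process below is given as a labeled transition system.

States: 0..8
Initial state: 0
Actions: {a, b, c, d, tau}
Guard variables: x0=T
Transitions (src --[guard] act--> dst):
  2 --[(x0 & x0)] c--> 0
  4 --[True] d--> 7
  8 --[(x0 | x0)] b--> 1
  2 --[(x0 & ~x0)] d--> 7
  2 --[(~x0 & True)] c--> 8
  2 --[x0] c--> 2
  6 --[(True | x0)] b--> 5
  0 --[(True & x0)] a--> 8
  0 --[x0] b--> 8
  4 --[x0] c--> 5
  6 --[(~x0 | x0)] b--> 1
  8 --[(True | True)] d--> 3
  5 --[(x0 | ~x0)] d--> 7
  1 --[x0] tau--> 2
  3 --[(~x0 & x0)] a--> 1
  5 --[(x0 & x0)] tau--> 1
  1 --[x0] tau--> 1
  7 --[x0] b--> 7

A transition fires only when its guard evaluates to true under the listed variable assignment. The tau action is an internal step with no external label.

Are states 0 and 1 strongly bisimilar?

Answer: NOT BISIMILAR

Trace:
Refine partition for ~:
  round 0: {{0,1,2,3,4,5,6,7,8}}
  round 1: {{0},{1},{2},{3},{4},{5},{6,7},{8}}
  round 2: {{0},{1},{2},{3},{4},{5},{6},{7},{8}}
Fixed point at round 3; 9 class(es).
class of 0: {0}; class of 1: {1}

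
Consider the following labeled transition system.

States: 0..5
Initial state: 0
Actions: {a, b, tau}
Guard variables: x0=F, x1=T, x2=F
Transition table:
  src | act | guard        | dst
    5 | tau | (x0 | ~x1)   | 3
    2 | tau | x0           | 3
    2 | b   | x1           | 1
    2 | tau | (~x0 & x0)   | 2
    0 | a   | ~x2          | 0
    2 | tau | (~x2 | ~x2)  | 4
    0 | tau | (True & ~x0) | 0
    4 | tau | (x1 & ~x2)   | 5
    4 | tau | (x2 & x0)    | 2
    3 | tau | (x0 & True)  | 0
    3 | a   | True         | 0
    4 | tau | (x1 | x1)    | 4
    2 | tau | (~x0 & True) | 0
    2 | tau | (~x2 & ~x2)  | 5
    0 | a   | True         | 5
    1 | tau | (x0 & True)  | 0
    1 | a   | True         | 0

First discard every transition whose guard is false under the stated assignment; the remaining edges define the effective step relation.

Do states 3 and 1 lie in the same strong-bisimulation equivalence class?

Answer: BISIMILAR

Analysis:
Bisimulation quotient by refinement:
  round 0: {{0,1,2,3,4,5}}
  round 1: {{0},{1,3},{2},{4},{5}}
stable after 2 split(s): 5 block(s)
class of 3: {1,3}; class of 1: {1,3}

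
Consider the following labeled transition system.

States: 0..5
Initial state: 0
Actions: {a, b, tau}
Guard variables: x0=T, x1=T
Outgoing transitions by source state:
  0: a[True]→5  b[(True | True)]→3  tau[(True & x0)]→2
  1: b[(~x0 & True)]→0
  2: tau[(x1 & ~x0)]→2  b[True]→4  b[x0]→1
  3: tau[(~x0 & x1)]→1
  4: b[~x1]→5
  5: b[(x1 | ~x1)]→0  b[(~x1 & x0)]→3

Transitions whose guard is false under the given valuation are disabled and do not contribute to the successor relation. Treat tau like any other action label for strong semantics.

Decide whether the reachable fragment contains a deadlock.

Reach set: {0,1,2,3,4,5}
  0: a→5  b→3  tau→2  [deg 3]
  1: ∅  [STUCK]
  2: b→1  b→4  [deg 2]
  3: ∅  [STUCK]
  4: ∅  [STUCK]
  5: b→0  [deg 1]
witness 1: tau·b

Answer: DEADLOCK at state 1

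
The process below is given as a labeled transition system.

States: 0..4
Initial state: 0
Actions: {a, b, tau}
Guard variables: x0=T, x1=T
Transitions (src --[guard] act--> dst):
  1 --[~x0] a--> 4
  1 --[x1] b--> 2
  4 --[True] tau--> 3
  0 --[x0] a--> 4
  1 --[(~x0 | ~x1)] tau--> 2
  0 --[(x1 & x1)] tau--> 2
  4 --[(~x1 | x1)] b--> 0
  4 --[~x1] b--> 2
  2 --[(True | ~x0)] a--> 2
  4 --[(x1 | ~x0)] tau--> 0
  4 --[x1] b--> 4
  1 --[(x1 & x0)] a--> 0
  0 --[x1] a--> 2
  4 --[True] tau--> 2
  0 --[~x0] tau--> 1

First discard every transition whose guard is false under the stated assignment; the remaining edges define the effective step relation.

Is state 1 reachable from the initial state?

After dropping false guards: 11 live edges.
Layer 0: {0}
Layer 1: {2,4}  now seen {0,2,4}
Layer 2: {3}  now seen {0,2,3,4}
Reachable = {0,2,3,4}

Answer: UNREACHABLE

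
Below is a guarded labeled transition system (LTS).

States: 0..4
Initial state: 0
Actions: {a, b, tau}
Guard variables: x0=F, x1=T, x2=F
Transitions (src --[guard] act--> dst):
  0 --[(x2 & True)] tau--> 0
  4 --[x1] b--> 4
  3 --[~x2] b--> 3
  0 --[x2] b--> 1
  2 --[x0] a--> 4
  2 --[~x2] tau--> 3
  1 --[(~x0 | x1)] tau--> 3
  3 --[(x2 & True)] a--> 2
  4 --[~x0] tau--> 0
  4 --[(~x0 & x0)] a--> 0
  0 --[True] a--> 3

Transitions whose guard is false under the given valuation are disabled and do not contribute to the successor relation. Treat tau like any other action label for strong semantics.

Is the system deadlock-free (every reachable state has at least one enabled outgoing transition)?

Answer: DEADLOCK-FREE

Working:
Reachable = {0,3}
  0: a→3  [deg 1]
  3: b→3  [deg 1]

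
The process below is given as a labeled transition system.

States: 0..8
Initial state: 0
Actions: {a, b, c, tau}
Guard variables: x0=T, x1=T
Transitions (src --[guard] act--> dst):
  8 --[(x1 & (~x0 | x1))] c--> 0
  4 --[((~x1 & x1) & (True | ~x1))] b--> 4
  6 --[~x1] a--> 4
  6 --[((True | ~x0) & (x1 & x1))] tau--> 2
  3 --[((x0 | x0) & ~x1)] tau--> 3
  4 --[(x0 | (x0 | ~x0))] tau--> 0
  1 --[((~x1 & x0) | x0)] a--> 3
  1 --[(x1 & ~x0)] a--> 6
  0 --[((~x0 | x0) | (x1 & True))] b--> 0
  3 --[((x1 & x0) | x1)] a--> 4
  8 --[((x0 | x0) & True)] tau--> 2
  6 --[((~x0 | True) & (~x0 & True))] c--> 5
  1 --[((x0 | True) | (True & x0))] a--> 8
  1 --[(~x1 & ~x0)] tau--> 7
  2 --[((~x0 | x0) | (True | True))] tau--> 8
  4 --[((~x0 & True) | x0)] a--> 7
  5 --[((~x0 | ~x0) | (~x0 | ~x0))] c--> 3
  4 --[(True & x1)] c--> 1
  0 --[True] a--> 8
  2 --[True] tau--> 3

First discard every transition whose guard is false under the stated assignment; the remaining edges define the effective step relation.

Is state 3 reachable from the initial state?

13 transition(s) survive guard evaluation.
L0 = {0}
L1 = {8}  now seen {0,8}
L2 = {2}  now seen {0,2,8}
L3 = {3}  now seen {0,2,3,8}
L4 = {4}  now seen {0,2,3,4,8}
L5 = {1,7}  now seen {0,1,2,3,4,7,8}
Reach set: {0,1,2,3,4,7,8}
Path to 3: a·tau·tau

Answer: REACHABLE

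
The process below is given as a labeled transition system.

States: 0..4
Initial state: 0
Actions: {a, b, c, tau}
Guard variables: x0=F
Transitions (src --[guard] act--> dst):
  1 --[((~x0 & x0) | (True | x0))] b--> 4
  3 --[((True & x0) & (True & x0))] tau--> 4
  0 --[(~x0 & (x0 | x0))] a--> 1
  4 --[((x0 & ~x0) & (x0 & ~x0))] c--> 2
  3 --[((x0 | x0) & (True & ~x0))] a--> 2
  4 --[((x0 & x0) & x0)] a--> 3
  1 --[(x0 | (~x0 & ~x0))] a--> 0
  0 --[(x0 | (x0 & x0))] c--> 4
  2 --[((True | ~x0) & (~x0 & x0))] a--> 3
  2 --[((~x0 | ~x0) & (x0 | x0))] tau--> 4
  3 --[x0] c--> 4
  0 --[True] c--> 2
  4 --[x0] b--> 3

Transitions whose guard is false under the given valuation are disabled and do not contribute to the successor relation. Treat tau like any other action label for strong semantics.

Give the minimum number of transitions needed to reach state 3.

Layered search for 3:
  depth 0: {0}
  depth 1: {2}
3 never appears.

Answer: UNREACHABLE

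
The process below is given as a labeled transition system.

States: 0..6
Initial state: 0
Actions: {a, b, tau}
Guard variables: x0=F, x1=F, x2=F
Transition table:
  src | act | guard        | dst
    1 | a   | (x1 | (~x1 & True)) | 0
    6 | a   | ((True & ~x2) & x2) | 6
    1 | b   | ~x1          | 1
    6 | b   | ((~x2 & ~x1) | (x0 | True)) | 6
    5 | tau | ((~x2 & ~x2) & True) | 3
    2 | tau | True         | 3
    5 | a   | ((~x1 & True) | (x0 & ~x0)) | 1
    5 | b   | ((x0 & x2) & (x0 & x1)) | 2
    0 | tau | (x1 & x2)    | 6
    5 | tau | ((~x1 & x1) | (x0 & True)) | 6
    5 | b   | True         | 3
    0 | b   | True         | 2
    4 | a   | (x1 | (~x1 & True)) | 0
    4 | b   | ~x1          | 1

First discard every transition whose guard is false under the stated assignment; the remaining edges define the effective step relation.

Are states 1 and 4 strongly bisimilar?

Answer: BISIMILAR

Working:
Refine partition for ~:
  π0 = {{0,1,2,3,4,5,6}}
  π1 = {{0,6},{1,4},{2},{3},{5}}
  π2 = {{0},{1,4},{2},{3},{5},{6}}
6 equivalence class(es) (converged in 3)
class of 1: {1,4}; class of 4: {1,4}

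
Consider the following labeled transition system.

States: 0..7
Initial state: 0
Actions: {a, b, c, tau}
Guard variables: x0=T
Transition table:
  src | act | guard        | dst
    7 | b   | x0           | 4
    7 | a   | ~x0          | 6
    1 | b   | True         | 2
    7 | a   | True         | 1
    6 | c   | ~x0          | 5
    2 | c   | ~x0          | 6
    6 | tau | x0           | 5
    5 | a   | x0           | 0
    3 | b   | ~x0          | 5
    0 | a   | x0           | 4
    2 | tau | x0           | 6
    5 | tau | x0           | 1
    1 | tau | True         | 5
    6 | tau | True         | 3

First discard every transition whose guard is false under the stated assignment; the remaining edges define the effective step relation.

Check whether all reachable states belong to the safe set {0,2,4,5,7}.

Safe = {0,2,4,5,7}
R = {0,4}
  0: ✓
  4: ✓

Answer: INVARIANT HOLDS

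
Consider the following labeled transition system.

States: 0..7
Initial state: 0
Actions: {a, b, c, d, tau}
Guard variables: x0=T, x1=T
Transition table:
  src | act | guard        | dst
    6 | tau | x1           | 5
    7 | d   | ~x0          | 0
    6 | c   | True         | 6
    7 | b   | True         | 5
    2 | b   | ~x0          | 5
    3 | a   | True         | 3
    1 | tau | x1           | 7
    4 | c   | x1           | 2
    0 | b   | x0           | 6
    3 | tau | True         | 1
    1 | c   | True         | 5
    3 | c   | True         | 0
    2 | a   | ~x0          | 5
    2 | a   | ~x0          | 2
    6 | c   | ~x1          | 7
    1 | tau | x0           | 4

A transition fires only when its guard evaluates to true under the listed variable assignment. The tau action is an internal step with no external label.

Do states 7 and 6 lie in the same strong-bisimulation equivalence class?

Answer: NOT BISIMILAR

Analysis:
Bisimulation quotient by refinement:
  round 0: {{0,1,2,3,4,5,6,7}}
  round 1: {{0,7},{1,6},{2,5},{3},{4}}
  round 2: {{0},{1},{2,5},{3},{4},{6},{7}}
stable after 3 split(s): 7 block(s)
class of 7: {7}; class of 6: {6}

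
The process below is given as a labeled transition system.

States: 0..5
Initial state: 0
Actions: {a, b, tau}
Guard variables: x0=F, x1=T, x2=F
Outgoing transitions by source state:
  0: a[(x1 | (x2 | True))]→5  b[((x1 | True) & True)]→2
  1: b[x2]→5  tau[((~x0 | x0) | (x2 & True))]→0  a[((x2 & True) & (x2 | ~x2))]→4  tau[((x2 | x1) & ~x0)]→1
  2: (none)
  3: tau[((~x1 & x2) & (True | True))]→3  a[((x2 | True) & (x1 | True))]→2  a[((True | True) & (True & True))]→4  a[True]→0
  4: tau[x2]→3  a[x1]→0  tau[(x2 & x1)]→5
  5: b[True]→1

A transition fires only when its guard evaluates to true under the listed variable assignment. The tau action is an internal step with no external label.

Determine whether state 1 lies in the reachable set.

9 transition(s) survive guard evaluation.
L0 = {0}
L1 = {2,5}  cumulative {0,2,5}
L2 = {1}  cumulative {0,1,2,5}
Reach set: {0,1,2,5}
trace reaching 1: a·b

Answer: REACHABLE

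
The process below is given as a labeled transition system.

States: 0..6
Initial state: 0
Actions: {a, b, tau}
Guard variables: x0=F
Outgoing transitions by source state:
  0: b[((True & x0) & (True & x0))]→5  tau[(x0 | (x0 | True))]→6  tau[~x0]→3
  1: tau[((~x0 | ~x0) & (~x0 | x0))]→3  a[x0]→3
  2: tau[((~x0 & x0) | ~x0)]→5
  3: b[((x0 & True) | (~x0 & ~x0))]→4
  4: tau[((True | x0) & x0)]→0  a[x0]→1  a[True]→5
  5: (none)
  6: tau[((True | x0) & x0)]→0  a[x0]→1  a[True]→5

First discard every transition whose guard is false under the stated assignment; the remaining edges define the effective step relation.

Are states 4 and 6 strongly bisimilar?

Answer: BISIMILAR

Working:
Bisimulation quotient by refinement:
  P[0] = {{0,1,2,3,4,5,6}}
  P[1] = {{0,1,2},{3},{4,6},{5}}
  P[2] = {{0},{1},{2},{3},{4,6},{5}}
6 equivalence class(es) (converged in 3)
4∈{4,6}, 6∈{4,6}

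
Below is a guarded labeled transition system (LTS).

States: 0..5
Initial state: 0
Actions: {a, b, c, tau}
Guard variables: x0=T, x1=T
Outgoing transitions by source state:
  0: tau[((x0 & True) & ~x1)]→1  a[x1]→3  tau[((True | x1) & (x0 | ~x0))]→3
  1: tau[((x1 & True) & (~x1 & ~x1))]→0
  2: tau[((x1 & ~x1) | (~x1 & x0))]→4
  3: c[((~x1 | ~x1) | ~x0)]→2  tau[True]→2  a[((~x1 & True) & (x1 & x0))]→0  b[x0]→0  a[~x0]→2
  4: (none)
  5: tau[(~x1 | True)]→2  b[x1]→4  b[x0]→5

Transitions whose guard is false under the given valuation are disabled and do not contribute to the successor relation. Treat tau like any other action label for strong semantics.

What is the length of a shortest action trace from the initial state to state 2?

Layered search for 2:
  Layer 0: {0}
  Layer 1: {3}
  Layer 2: {2}
2 enters at depth 2; path a·tau

Answer: 2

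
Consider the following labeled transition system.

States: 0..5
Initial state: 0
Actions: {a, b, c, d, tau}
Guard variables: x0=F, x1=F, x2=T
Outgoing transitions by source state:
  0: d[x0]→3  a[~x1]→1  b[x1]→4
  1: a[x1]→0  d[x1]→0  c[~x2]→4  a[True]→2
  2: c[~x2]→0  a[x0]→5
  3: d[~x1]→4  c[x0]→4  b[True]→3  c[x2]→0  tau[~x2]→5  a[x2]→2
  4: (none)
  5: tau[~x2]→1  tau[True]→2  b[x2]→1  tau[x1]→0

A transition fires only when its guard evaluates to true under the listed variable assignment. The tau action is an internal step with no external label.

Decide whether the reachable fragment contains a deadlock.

Reach set: {0,1,2}
  0: a→1  [1 out]
  1: a→2  [1 out]
  2: ∅  [STUCK]
trace reaching 2: a·a

Answer: DEADLOCK at state 2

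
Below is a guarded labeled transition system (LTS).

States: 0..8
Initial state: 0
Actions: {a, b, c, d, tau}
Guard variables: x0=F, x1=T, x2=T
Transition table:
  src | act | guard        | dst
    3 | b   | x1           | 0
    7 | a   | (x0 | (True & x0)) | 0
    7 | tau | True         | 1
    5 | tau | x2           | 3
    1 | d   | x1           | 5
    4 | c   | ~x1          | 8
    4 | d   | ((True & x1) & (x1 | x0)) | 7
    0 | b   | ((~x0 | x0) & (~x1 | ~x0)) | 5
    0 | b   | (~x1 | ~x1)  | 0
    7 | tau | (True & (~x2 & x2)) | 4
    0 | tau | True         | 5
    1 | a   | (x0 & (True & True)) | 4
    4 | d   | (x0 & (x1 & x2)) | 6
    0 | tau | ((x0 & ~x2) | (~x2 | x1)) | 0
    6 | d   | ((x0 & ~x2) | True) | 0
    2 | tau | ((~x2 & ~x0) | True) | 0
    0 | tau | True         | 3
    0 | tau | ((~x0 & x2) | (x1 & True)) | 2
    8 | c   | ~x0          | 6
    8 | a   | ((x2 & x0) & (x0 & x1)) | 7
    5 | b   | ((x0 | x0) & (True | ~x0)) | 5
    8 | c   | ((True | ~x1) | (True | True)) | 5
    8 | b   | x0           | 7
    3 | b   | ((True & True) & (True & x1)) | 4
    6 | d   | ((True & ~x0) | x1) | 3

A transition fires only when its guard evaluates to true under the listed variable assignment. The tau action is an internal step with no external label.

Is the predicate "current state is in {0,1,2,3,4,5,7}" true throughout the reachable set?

Inv-set: {0,1,2,3,4,5,7}
Reach set: {0,1,2,3,4,5,7}
  0: safe
  1: safe
  2: safe
  3: safe
  4: safe
  5: safe
  7: safe

Answer: INVARIANT HOLDS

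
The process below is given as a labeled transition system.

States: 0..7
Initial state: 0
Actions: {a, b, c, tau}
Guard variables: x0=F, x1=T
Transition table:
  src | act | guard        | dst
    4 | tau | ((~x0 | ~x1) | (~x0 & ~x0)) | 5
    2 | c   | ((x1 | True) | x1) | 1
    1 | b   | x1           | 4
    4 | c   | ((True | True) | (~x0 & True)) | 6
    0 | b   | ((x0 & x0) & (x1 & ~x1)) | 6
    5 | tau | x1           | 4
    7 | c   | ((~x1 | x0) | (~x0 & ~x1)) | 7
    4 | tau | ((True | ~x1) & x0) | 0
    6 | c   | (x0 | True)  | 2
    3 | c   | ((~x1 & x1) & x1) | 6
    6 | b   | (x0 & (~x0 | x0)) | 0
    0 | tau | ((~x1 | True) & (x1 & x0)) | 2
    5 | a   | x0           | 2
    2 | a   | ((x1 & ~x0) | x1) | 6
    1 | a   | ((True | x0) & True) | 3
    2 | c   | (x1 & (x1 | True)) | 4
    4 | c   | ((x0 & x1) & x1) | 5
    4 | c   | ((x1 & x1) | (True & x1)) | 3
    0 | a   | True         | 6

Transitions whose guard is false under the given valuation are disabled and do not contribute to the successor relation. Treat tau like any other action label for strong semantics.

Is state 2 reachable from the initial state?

Answer: REACHABLE

Analysis:
11 transition(s) survive guard evaluation.
depth 0: {0}
depth 1: {6}  now seen {0,6}
depth 2: {2}  now seen {0,2,6}
depth 3: {1,4}  now seen {0,1,2,4,6}
depth 4: {3,5}  now seen {0,1,2,3,4,5,6}
R = {0,1,2,3,4,5,6}
trace reaching 2: a·c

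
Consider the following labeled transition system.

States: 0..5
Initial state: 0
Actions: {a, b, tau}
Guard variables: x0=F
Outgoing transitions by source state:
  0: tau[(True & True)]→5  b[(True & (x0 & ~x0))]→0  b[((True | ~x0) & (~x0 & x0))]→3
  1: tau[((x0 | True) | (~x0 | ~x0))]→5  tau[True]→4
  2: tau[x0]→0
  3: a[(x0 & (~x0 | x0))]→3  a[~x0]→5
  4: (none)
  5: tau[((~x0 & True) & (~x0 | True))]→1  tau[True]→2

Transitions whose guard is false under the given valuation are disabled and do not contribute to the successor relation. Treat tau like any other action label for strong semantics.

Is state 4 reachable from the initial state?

Answer: REACHABLE

Trace:
6 transition(s) survive guard evaluation.
depth 0: {0}
depth 1: {5}  cumulative {0,5}
depth 2: {1,2}  cumulative {0,1,2,5}
depth 3: {4}  cumulative {0,1,2,4,5}
Reach set: {0,1,2,4,5}
witness 4: tau·tau·tau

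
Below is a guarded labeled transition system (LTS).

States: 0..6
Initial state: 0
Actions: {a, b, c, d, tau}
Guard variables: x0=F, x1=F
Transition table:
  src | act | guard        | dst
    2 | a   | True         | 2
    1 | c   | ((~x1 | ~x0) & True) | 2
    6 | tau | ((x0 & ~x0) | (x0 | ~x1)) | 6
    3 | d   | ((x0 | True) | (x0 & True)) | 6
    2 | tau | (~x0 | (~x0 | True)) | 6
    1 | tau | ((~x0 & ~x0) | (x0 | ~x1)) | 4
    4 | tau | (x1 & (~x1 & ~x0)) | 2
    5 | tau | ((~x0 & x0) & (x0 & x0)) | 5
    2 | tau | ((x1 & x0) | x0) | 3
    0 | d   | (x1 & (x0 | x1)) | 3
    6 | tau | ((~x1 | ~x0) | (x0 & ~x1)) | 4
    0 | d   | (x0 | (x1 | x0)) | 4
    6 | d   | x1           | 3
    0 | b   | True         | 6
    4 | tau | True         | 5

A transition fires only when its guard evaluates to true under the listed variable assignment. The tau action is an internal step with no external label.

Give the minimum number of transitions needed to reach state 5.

Answer: 3

Working:
Layered search for 5:
  Layer 0: {0}
  Layer 1: {6}
  Layer 2: {4}
  Layer 3: {5}
5 enters at depth 3; path b·tau·tau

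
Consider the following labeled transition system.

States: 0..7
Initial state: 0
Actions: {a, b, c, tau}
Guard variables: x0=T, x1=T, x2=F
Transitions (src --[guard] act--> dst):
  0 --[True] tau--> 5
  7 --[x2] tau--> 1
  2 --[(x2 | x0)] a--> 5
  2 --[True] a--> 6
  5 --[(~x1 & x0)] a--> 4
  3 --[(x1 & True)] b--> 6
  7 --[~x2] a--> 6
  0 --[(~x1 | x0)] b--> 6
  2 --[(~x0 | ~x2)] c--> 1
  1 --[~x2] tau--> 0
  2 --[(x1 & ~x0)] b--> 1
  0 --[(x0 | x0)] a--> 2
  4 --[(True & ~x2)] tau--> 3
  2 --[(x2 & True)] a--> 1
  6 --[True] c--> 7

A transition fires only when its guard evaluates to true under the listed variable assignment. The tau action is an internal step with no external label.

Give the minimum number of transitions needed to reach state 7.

Layered search for 7:
  Layer 0: {0}
  Layer 1: {2,5,6}
  Layer 2: {1,7}
7 enters at depth 2; path b·c

Answer: 2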